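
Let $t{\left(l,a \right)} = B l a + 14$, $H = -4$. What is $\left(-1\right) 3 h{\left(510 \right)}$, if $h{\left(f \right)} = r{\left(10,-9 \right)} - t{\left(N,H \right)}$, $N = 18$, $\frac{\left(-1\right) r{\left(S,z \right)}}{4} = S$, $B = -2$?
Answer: $594$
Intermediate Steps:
$r{\left(S,z \right)} = - 4 S$
$t{\left(l,a \right)} = 14 - 2 a l$ ($t{\left(l,a \right)} = - 2 l a + 14 = - 2 a l + 14 = 14 - 2 a l$)
$h{\left(f \right)} = -198$ ($h{\left(f \right)} = \left(-4\right) 10 - \left(14 - \left(-8\right) 18\right) = -40 - \left(14 + 144\right) = -40 - 158 = -198$)
$\left(-1\right) 3 h{\left(510 \right)} = \left(-1\right) 3 \left(-198\right) = \left(-3\right) \left(-198\right) = 594$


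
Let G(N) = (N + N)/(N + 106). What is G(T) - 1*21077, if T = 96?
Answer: -2128681/101 ≈ -21076.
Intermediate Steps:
G(N) = 2*N/(106 + N) (G(N) = (2*N)/(106 + N) = 2*N/(106 + N))
G(T) - 1*21077 = 2*96/(106 + 96) - 1*21077 = 2*96/202 - 21077 = 2*96*(1/202) - 21077 = 96/101 - 21077 = -2128681/101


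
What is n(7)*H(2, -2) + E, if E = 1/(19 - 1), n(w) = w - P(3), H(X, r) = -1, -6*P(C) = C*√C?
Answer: -125/18 - √3/2 ≈ -7.8105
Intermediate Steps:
P(C) = -C^(3/2)/6 (P(C) = -C*√C/6 = -C^(3/2)/6)
n(w) = w + √3/2 (n(w) = w - (-1)*3^(3/2)/6 = w - (-1)*3*√3/6 = w - (-1)*√3/2 = w + √3/2)
E = 1/18 ≈ 0.055556
n(7)*H(2, -2) + E = (7 + √3/2)*(-1) + 1/18 = (-7 - √3/2) + 1/18 = -125/18 - √3/2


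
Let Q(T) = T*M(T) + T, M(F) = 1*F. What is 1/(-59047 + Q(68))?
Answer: -1/54355 ≈ -1.8398e-5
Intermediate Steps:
M(F) = F
Q(T) = T + T² (Q(T) = T*T + T = T² + T = T + T²)
1/(-59047 + Q(68)) = 1/(-59047 + 68*(1 + 68)) = 1/(-59047 + 68*69) = 1/(-59047 + 4692) = 1/(-54355) = -1/54355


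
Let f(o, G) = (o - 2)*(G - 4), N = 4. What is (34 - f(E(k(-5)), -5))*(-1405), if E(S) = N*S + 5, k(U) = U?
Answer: 167195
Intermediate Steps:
E(S) = 5 + 4*S (E(S) = 4*S + 5 = 5 + 4*S)
f(o, G) = (-4 + G)*(-2 + o) (f(o, G) = (-2 + o)*(-4 + G) = (-4 + G)*(-2 + o))
(34 - f(E(k(-5)), -5))*(-1405) = (34 - (8 - 4*(5 + 4*(-5)) - 2*(-5) - 5*(5 + 4*(-5))))*(-1405) = (34 - (8 - 4*(5 - 20) + 10 - 5*(5 - 20)))*(-1405) = (34 - (8 - 4*(-15) + 10 - 5*(-15)))*(-1405) = (34 - (8 + 60 + 10 + 75))*(-1405) = (34 - 1*153)*(-1405) = (34 - 153)*(-1405) = -119*(-1405) = 167195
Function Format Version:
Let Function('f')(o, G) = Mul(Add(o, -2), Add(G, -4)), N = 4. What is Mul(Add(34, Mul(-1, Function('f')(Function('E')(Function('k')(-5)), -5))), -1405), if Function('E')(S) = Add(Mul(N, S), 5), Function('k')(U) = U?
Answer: 167195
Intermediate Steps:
Function('E')(S) = Add(5, Mul(4, S)) (Function('E')(S) = Add(Mul(4, S), 5) = Add(5, Mul(4, S)))
Function('f')(o, G) = Mul(Add(-4, G), Add(-2, o)) (Function('f')(o, G) = Mul(Add(-2, o), Add(-4, G)) = Mul(Add(-4, G), Add(-2, o)))
Mul(Add(34, Mul(-1, Function('f')(Function('E')(Function('k')(-5)), -5))), -1405) = Mul(Add(34, Mul(-1, Add(8, Mul(-4, Add(5, Mul(4, -5))), Mul(-2, -5), Mul(-5, Add(5, Mul(4, -5)))))), -1405) = Mul(Add(34, Mul(-1, Add(8, Mul(-4, Add(5, -20)), 10, Mul(-5, Add(5, -20))))), -1405) = Mul(Add(34, Mul(-1, Add(8, Mul(-4, -15), 10, Mul(-5, -15)))), -1405) = Mul(Add(34, Mul(-1, Add(8, 60, 10, 75))), -1405) = Mul(Add(34, Mul(-1, 153)), -1405) = Mul(Add(34, -153), -1405) = Mul(-119, -1405) = 167195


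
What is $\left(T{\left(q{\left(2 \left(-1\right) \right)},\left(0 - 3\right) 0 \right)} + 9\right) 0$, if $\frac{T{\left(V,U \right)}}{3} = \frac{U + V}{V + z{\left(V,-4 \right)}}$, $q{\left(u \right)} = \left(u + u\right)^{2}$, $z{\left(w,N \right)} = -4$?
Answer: $0$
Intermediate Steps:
$q{\left(u \right)} = 4 u^{2}$ ($q{\left(u \right)} = \left(2 u\right)^{2} = 4 u^{2}$)
$T{\left(V,U \right)} = \frac{3 \left(U + V\right)}{-4 + V}$ ($T{\left(V,U \right)} = 3 \frac{U + V}{V - 4} = 3 \frac{U + V}{-4 + V} = \frac{3 \left(U + V\right)}{-4 + V}$)
$\left(T{\left(q{\left(2 \left(-1\right) \right)},\left(0 - 3\right) 0 \right)} + 9\right) 0 = \left(\frac{3 \left(\left(0 - 3\right) 0 + 4 \left(2 \left(-1\right)\right)^{2}\right)}{-4 + 4 \left(2 \left(-1\right)\right)^{2}} + 9\right) 0 = \left(\frac{3 \left(\left(-3\right) 0 + 4 \left(-2\right)^{2}\right)}{-4 + 4 \left(-2\right)^{2}} + 9\right) 0 = \left(\frac{3 \left(0 + 4 \cdot 4\right)}{-4 + 4 \cdot 4} + 9\right) 0 = \left(\frac{3 \left(0 + 16\right)}{-4 + 16} + 9\right) 0 = \left(3 \cdot \frac{1}{12} \cdot 16 + 9\right) 0 = \left(4 + 9\right) 0 = 13 \cdot 0 = 0$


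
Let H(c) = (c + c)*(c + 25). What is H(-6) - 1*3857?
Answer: -4085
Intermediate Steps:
H(c) = 2*c*(25 + c) (H(c) = (2*c)*(25 + c) = 2*c*(25 + c))
H(-6) - 1*3857 = 2*(-6)*(25 - 6) - 1*3857 = 2*(-6)*19 - 3857 = -228 - 3857 = -4085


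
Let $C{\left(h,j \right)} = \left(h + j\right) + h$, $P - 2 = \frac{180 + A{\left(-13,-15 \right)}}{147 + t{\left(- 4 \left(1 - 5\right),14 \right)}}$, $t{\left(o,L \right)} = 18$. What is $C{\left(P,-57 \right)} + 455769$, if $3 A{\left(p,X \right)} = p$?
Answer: $\frac{225580474}{495} \approx 4.5572 \cdot 10^{5}$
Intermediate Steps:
$A{\left(p,X \right)} = \frac{p}{3}$
$P = \frac{1517}{495}$ ($P = 2 + \frac{180 + \frac{1}{3} \left(-13\right)}{147 + 18} = 2 + \frac{180 - \frac{13}{3}}{165} = 2 + \frac{527}{3} \cdot \frac{1}{165} = 2 + \frac{527}{495} = \frac{1517}{495} \approx 3.0646$)
$C{\left(h,j \right)} = j + 2 h$
$C{\left(P,-57 \right)} + 455769 = \left(-57 + 2 \cdot \frac{1517}{495}\right) + 455769 = \left(-57 + \frac{3034}{495}\right) + 455769 = - \frac{25181}{495} + 455769 = \frac{225580474}{495}$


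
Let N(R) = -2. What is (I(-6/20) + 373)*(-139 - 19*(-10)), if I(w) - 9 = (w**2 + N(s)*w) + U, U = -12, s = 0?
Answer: 1890519/100 ≈ 18905.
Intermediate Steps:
I(w) = -3 + w**2 - 2*w (I(w) = 9 + ((w**2 - 2*w) - 12) = 9 + (-12 + w**2 - 2*w) = -3 + w**2 - 2*w)
(I(-6/20) + 373)*(-139 - 19*(-10)) = ((-3 + (-6/20)**2 - (-12)/20) + 373)*(-139 - 19*(-10)) = ((-3 + (-6*1/20)**2 - (-12)/20) + 373)*(-139 + 190) = ((-3 + (-3/10)**2 - 2*(-3/10)) + 373)*51 = ((-3 + 9/100 + 3/5) + 373)*51 = (-231/100 + 373)*51 = (37069/100)*51 = 1890519/100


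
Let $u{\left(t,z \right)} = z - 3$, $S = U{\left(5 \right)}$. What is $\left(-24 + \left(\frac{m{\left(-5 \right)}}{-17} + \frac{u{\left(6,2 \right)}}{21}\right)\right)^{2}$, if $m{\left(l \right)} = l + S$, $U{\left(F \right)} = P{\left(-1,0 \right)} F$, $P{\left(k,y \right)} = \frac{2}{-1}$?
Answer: $\frac{68392900}{127449} \approx 536.63$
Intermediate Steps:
$P{\left(k,y \right)} = -2$ ($P{\left(k,y \right)} = 2 \left(-1\right) = -2$)
$U{\left(F \right)} = - 2 F$
$S = -10$ ($S = \left(-2\right) 5 = -10$)
$u{\left(t,z \right)} = -3 + z$ ($u{\left(t,z \right)} = z - 3 = -3 + z$)
$m{\left(l \right)} = -10 + l$ ($m{\left(l \right)} = l - 10 = -10 + l$)
$\left(-24 + \left(\frac{m{\left(-5 \right)}}{-17} + \frac{u{\left(6,2 \right)}}{21}\right)\right)^{2} = \left(-24 + \left(\frac{-10 - 5}{-17} + \frac{-3 + 2}{21}\right)\right)^{2} = \left(-24 - - \frac{298}{357}\right)^{2} = \left(-24 + \left(\frac{15}{17} - \frac{1}{21}\right)\right)^{2} = \left(-24 + \frac{298}{357}\right)^{2} = \left(- \frac{8270}{357}\right)^{2} = \frac{68392900}{127449}$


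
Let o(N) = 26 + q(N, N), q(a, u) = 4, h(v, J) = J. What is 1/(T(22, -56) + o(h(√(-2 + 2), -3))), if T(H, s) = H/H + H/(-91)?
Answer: 91/2799 ≈ 0.032512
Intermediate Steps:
T(H, s) = 1 - H/91 (T(H, s) = 1 + H*(-1/91) = 1 - H/91)
o(N) = 30 (o(N) = 26 + 4 = 30)
1/(T(22, -56) + o(h(√(-2 + 2), -3))) = 1/((1 - 1/91*22) + 30) = 1/((1 - 22/91) + 30) = 1/(69/91 + 30) = 1/(2799/91) = 91/2799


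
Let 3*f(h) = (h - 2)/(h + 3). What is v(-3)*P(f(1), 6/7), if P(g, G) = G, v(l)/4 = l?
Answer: -72/7 ≈ -10.286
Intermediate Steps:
f(h) = (-2 + h)/(3*(3 + h)) (f(h) = ((h - 2)/(h + 3))/3 = ((-2 + h)/(3 + h))/3 = (-2 + h)/(3*(3 + h)))
v(l) = 4*l
v(-3)*P(f(1), 6/7) = (4*(-3))*(6/7) = -72/7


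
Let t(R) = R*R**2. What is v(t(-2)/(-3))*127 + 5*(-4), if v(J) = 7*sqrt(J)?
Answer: -20 + 1778*sqrt(6)/3 ≈ 1431.7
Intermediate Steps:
t(R) = R**3
v(t(-2)/(-3))*127 + 5*(-4) = (7*sqrt((-2)**3/(-3)))*127 + 5*(-4) = (7*sqrt(-8*(-1/3)))*127 - 20 = (7*sqrt(8/3))*127 - 20 = (7*(2*sqrt(6)/3))*127 - 20 = (14*sqrt(6)/3)*127 - 20 = 1778*sqrt(6)/3 - 20 = -20 + 1778*sqrt(6)/3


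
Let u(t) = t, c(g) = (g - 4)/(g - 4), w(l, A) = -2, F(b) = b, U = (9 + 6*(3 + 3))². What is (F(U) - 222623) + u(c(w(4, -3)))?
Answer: -220597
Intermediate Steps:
U = 2025 (U = (9 + 6*6)² = (9 + 36)² = 45² = 2025)
c(g) = 1 (c(g) = (-4 + g)/(-4 + g) = 1)
(F(U) - 222623) + u(c(w(4, -3))) = (2025 - 222623) + 1 = -220598 + 1 = -220597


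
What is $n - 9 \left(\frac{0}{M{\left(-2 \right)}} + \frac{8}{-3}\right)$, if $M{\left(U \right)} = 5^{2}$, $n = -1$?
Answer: $23$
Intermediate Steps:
$M{\left(U \right)} = 25$
$n - 9 \left(\frac{0}{M{\left(-2 \right)}} + \frac{8}{-3}\right) = -1 - 9 \left(\frac{0}{25} + \frac{8}{-3}\right) = -1 - 9 \left(0 \cdot \frac{1}{25} + 8 \left(- \frac{1}{3}\right)\right) = -1 - 9 \left(0 - \frac{8}{3}\right) = -1 - -24 = -1 + 24 = 23$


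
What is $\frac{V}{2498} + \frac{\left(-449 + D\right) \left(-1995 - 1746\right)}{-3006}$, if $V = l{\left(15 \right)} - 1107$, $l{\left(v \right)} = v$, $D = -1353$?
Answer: $- \frac{1403583749}{625749} \approx -2243.0$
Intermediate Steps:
$V = -1092$ ($V = 15 - 1107 = -1092$)
$\frac{V}{2498} + \frac{\left(-449 + D\right) \left(-1995 - 1746\right)}{-3006} = - \frac{1092}{2498} + \frac{\left(-449 - 1353\right) \left(-1995 - 1746\right)}{-3006} = \left(-1092\right) \frac{1}{2498} + \left(-1802\right) \left(-3741\right) \left(- \frac{1}{3006}\right) = - \frac{546}{1249} + 6741282 \left(- \frac{1}{3006}\right) = - \frac{546}{1249} - \frac{1123547}{501} = - \frac{1403583749}{625749}$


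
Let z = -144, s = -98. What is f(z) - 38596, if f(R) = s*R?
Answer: -24484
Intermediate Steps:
f(R) = -98*R
f(z) - 38596 = -98*(-144) - 38596 = 14112 - 38596 = -24484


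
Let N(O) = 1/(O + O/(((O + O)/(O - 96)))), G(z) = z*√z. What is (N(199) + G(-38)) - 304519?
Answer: -152564017/501 - 38*I*√38 ≈ -3.0452e+5 - 234.25*I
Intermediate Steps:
G(z) = z^(3/2)
N(O) = 1/(-48 + 3*O/2) (N(O) = 1/(O + O/(((2*O)/(-96 + O)))) = 1/(O + O/((2*O/(-96 + O)))) = 1/(O + O*((-96 + O)/(2*O))) = 1/(O + (-48 + O/2)) = 1/(-48 + 3*O/2))
(N(199) + G(-38)) - 304519 = (2/(3*(-32 + 199)) + (-38)^(3/2)) - 304519 = ((⅔)/167 - 38*I*√38) - 304519 = ((⅔)*(1/167) - 38*I*√38) - 304519 = (2/501 - 38*I*√38) - 304519 = -152564017/501 - 38*I*√38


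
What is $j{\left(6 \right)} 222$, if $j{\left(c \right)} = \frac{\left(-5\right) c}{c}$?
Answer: $-1110$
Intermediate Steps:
$j{\left(c \right)} = -5$
$j{\left(6 \right)} 222 = \left(-5\right) 222 = -1110$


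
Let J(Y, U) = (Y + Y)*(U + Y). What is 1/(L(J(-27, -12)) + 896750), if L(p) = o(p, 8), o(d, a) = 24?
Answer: 1/896774 ≈ 1.1151e-6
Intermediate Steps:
J(Y, U) = 2*Y*(U + Y) (J(Y, U) = (2*Y)*(U + Y) = 2*Y*(U + Y))
L(p) = 24
1/(L(J(-27, -12)) + 896750) = 1/(24 + 896750) = 1/896774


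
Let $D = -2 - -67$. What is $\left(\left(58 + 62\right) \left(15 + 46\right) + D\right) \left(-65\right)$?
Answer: $-480025$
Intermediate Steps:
$D = 65$ ($D = -2 + 67 = 65$)
$\left(\left(58 + 62\right) \left(15 + 46\right) + D\right) \left(-65\right) = \left(\left(58 + 62\right) \left(15 + 46\right) + 65\right) \left(-65\right) = \left(120 \cdot 61 + 65\right) \left(-65\right) = \left(7320 + 65\right) \left(-65\right) = 7385 \left(-65\right) = -480025$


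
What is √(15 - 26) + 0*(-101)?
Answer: I*√11 ≈ 3.3166*I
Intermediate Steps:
√(15 - 26) + 0*(-101) = √(-11) + 0 = I*√11 + 0 = I*√11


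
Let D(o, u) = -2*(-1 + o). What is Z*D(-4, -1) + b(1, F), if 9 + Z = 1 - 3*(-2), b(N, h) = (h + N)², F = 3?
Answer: -4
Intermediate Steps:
D(o, u) = 2 - 2*o
b(N, h) = (N + h)²
Z = -2 (Z = -9 + (1 - 3*(-2)) = -9 + (1 + 6) = -9 + 7 = -2)
Z*D(-4, -1) + b(1, F) = -2*(2 - 2*(-4)) + (1 + 3)² = -2*(2 + 8) + 4² = -2*10 + 16 = -20 + 16 = -4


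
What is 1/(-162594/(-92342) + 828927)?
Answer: 46171/38272469814 ≈ 1.2064e-6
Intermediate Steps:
1/(-162594/(-92342) + 828927) = 1/(-162594*(-1/92342) + 828927) = 1/(81297/46171 + 828927) = 1/(38272469814/46171) = 46171/38272469814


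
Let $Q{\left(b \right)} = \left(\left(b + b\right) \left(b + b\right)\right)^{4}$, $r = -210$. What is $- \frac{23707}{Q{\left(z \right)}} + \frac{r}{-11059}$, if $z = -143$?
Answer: $\frac{9400426535855218710047}{495044366952503633883904} \approx 0.018989$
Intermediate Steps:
$Q{\left(b \right)} = 256 b^{8}$ ($Q{\left(b \right)} = \left(2 b 2 b\right)^{4} = \left(4 b^{2}\right)^{4} = 256 b^{8}$)
$- \frac{23707}{Q{\left(z \right)}} + \frac{r}{-11059} = - \frac{23707}{256 \left(-143\right)^{8}} - \frac{210}{-11059} = - \frac{23707}{256 \cdot 174859124550883201} - - \frac{210}{11059} = - \frac{23707}{44763935885026099456} + \frac{210}{11059} = \frac{9400426535855218710047}{495044366952503633883904}$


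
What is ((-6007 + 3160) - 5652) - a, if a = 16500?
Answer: -24999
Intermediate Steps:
((-6007 + 3160) - 5652) - a = ((-6007 + 3160) - 5652) - 1*16500 = (-2847 - 5652) - 16500 = -8499 - 16500 = -24999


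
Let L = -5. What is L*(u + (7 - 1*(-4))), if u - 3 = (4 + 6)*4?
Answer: -270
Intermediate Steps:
u = 43 (u = 3 + (4 + 6)*4 = 3 + 10*4 = 3 + 40 = 43)
L*(u + (7 - 1*(-4))) = -5*(43 + (7 - 1*(-4))) = -5*(43 + (7 + 4)) = -5*(43 + 11) = -5*54 = -270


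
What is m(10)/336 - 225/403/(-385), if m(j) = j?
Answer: 23245/744744 ≈ 0.031212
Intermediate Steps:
m(10)/336 - 225/403/(-385) = 10/336 - 225/403/(-385) = 10*(1/336) - 225*1/403*(-1/385) = 5/168 - 225/403*(-1/385) = 5/168 + 45/31031 = 23245/744744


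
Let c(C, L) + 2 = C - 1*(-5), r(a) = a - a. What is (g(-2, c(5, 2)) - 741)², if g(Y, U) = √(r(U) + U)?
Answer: 549089 - 2964*√2 ≈ 5.4490e+5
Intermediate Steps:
r(a) = 0
c(C, L) = 3 + C (c(C, L) = -2 + (C - 1*(-5)) = -2 + (C + 5) = -2 + (5 + C) = 3 + C)
g(Y, U) = √U (g(Y, U) = √(0 + U) = √U)
(g(-2, c(5, 2)) - 741)² = (√(3 + 5) - 741)² = (√8 - 741)² = (2*√2 - 741)² = (-741 + 2*√2)²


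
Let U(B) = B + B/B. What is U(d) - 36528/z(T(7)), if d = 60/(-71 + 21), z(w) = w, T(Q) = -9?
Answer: 60877/15 ≈ 4058.5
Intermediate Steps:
d = -6/5 (d = 60/(-50) = 60*(-1/50) = -6/5 ≈ -1.2000)
U(B) = 1 + B (U(B) = B + 1 = 1 + B)
U(d) - 36528/z(T(7)) = (1 - 6/5) - 36528/(-9) = -⅕ - 36528*(-1)/9 = -⅕ - 1*(-12176/3) = -⅕ + 12176/3 = 60877/15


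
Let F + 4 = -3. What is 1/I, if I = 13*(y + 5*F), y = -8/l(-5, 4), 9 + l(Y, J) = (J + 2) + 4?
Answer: -1/559 ≈ -0.0017889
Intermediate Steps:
F = -7 (F = -4 - 3 = -7)
l(Y, J) = -3 + J (l(Y, J) = -9 + ((J + 2) + 4) = -9 + ((2 + J) + 4) = -9 + (6 + J) = -3 + J)
y = -8 (y = -8/(-3 + 4) = -8/1 = -8*1 = -8)
I = -559 (I = 13*(-8 + 5*(-7)) = 13*(-8 - 35) = 13*(-43) = -559)
1/I = 1/(-559) = -1/559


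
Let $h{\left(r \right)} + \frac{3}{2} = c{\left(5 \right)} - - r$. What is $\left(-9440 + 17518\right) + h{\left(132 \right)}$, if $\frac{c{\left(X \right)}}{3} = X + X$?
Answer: $\frac{16477}{2} \approx 8238.5$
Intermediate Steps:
$c{\left(X \right)} = 6 X$ ($c{\left(X \right)} = 3 \left(X + X\right) = 3 \cdot 2 X = 6 X$)
$h{\left(r \right)} = \frac{57}{2} + r$ ($h{\left(r \right)} = - \frac{3}{2} + \left(6 \cdot 5 - - r\right) = - \frac{3}{2} + \left(30 + r\right) = \frac{57}{2} + r$)
$\left(-9440 + 17518\right) + h{\left(132 \right)} = \left(-9440 + 17518\right) + \left(\frac{57}{2} + 132\right) = 8078 + \frac{321}{2} = \frac{16477}{2}$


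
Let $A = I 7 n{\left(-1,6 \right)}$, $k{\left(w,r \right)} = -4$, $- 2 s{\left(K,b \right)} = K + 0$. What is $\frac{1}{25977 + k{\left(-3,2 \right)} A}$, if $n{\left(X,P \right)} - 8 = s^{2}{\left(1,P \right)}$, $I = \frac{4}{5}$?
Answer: $\frac{5}{128961} \approx 3.8771 \cdot 10^{-5}$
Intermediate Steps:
$s{\left(K,b \right)} = - \frac{K}{2}$ ($s{\left(K,b \right)} = - \frac{K + 0}{2} = - \frac{K}{2}$)
$I = \frac{4}{5}$ ($I = 4 \cdot \frac{1}{5} = \frac{4}{5} \approx 0.8$)
$n{\left(X,P \right)} = \frac{33}{4}$ ($n{\left(X,P \right)} = 8 + \left(\left(- \frac{1}{2}\right) 1\right)^{2} = 8 + \left(- \frac{1}{2}\right)^{2} = 8 + \frac{1}{4} = \frac{33}{4}$)
$A = \frac{231}{5}$ ($A = \frac{4}{5} \cdot 7 \cdot \frac{33}{4} = \frac{28}{5} \cdot \frac{33}{4} = \frac{231}{5} \approx 46.2$)
$\frac{1}{25977 + k{\left(-3,2 \right)} A} = \frac{1}{25977 - \frac{924}{5}} = \frac{1}{\frac{128961}{5}} = \frac{5}{128961}$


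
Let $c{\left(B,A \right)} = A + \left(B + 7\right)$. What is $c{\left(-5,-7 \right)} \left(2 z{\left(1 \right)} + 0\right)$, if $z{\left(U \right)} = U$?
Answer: $-10$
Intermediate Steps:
$c{\left(B,A \right)} = 7 + A + B$ ($c{\left(B,A \right)} = A + \left(7 + B\right) = 7 + A + B$)
$c{\left(-5,-7 \right)} \left(2 z{\left(1 \right)} + 0\right) = \left(7 - 7 - 5\right) \left(2 \cdot 1 + 0\right) = - 5 \left(2 + 0\right) = \left(-5\right) 2 = -10$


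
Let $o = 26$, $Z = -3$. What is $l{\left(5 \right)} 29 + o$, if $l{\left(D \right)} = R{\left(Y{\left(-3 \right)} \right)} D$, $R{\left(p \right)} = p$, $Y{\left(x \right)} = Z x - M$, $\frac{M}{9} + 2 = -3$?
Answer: $7856$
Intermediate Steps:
$M = -45$ ($M = -18 + 9 \left(-3\right) = -18 - 27 = -45$)
$Y{\left(x \right)} = 45 - 3 x$ ($Y{\left(x \right)} = - 3 x - -45 = - 3 x + 45 = 45 - 3 x$)
$l{\left(D \right)} = 54 D$ ($l{\left(D \right)} = \left(45 - -9\right) D = \left(45 + 9\right) D = 54 D$)
$l{\left(5 \right)} 29 + o = 54 \cdot 5 \cdot 29 + 26 = 270 \cdot 29 + 26 = 7830 + 26 = 7856$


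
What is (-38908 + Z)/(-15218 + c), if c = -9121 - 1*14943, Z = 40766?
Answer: -929/19641 ≈ -0.047299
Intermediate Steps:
c = -24064 (c = -9121 - 14943 = -24064)
(-38908 + Z)/(-15218 + c) = (-38908 + 40766)/(-15218 - 24064) = 1858/(-39282) = 1858*(-1/39282) = -929/19641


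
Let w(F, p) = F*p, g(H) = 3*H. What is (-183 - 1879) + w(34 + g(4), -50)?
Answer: -4362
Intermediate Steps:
(-183 - 1879) + w(34 + g(4), -50) = (-183 - 1879) + (34 + 3*4)*(-50) = -2062 + (34 + 12)*(-50) = -2062 + 46*(-50) = -2062 - 2300 = -4362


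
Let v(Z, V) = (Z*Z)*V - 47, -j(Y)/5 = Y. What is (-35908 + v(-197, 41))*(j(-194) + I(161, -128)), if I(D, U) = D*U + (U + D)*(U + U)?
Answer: -43679740404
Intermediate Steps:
j(Y) = -5*Y
I(D, U) = D*U + 2*U*(D + U) (I(D, U) = D*U + (D + U)*(2*U) = D*U + 2*U*(D + U))
v(Z, V) = -47 + V*Z² (v(Z, V) = Z²*V - 47 = V*Z² - 47 = -47 + V*Z²)
(-35908 + v(-197, 41))*(j(-194) + I(161, -128)) = (-35908 + (-47 + 41*(-197)²))*(-5*(-194) - 128*(2*(-128) + 3*161)) = (-35908 + (-47 + 41*38809))*(970 - 128*(-256 + 483)) = (-35908 + (-47 + 1591169))*(970 - 128*227) = (-35908 + 1591122)*(970 - 29056) = 1555214*(-28086) = -43679740404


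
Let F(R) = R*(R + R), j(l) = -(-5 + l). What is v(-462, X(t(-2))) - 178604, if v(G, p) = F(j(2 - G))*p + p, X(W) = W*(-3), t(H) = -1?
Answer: 1085485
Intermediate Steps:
j(l) = 5 - l
F(R) = 2*R² (F(R) = R*(2*R) = 2*R²)
X(W) = -3*W
v(G, p) = p + 2*p*(3 + G)² (v(G, p) = (2*(5 - (2 - G))²)*p + p = (2*(5 + (-2 + G))²)*p + p = (2*(3 + G)²)*p + p = 2*p*(3 + G)² + p = p + 2*p*(3 + G)²)
v(-462, X(t(-2))) - 178604 = (-3*(-1))*(1 + 2*(3 - 462)²) - 178604 = 3*(1 + 2*(-459)²) - 178604 = 3*(1 + 2*210681) - 178604 = 3*(1 + 421362) - 178604 = 3*421363 - 178604 = 1264089 - 178604 = 1085485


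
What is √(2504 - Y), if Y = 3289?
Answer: I*√785 ≈ 28.018*I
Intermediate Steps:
√(2504 - Y) = √(2504 - 1*3289) = √(2504 - 3289) = √(-785) = I*√785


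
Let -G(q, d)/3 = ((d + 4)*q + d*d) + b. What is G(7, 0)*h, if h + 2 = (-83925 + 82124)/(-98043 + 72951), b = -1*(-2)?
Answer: 241915/1394 ≈ 173.54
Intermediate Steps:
b = 2
G(q, d) = -6 - 3*d² - 3*q*(4 + d) (G(q, d) = -3*(((d + 4)*q + d*d) + 2) = -3*(((4 + d)*q + d²) + 2) = -3*((q*(4 + d) + d²) + 2) = -3*((d² + q*(4 + d)) + 2) = -3*(2 + d² + q*(4 + d)) = -6 - 3*d² - 3*q*(4 + d))
h = -48383/25092 (h = -2 + (-83925 + 82124)/(-98043 + 72951) = -2 - 1801/(-25092) = -2 - 1801*(-1/25092) = -2 + 1801/25092 = -48383/25092 ≈ -1.9282)
G(7, 0)*h = (-6 - 12*7 - 3*0² - 3*0*7)*(-48383/25092) = (-6 - 84 - 3*0 + 0)*(-48383/25092) = (-6 - 84 + 0 + 0)*(-48383/25092) = -90*(-48383/25092) = 241915/1394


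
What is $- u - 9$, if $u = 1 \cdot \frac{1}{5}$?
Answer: $- \frac{46}{5} \approx -9.2$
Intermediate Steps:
$u = \frac{1}{5}$ ($u = 1 \cdot \frac{1}{5} = \frac{1}{5} \approx 0.2$)
$- u - 9 = \left(-1\right) \frac{1}{5} - 9 = - \frac{1}{5} - 9 = - \frac{46}{5}$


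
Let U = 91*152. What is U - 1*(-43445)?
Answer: 57277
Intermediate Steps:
U = 13832
U - 1*(-43445) = 13832 - 1*(-43445) = 13832 + 43445 = 57277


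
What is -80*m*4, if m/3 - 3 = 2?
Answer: -4800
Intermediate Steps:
m = 15 (m = 9 + 3*2 = 9 + 6 = 15)
-80*m*4 = -1200*4 = -80*60 = -4800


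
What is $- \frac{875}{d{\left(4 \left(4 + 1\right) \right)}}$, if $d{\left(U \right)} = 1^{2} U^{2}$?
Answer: $- \frac{35}{16} \approx -2.1875$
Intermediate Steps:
$d{\left(U \right)} = U^{2}$ ($d{\left(U \right)} = 1 U^{2} = U^{2}$)
$- \frac{875}{d{\left(4 \left(4 + 1\right) \right)}} = - \frac{875}{\left(4 \left(4 + 1\right)\right)^{2}} = - \frac{875}{\left(4 \cdot 5\right)^{2}} = - \frac{875}{20^{2}} = - \frac{875}{400} = \left(-875\right) \frac{1}{400} = - \frac{35}{16}$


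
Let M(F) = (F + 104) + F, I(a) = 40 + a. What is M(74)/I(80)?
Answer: 21/10 ≈ 2.1000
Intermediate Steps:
M(F) = 104 + 2*F (M(F) = (104 + F) + F = 104 + 2*F)
M(74)/I(80) = (104 + 2*74)/(40 + 80) = (104 + 148)/120 = 252*(1/120) = 21/10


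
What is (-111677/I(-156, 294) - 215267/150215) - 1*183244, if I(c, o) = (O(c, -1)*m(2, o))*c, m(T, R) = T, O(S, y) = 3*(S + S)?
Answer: -618350133127063/3374429760 ≈ -1.8325e+5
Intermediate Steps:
O(S, y) = 6*S (O(S, y) = 3*(2*S) = 6*S)
I(c, o) = 12*c² (I(c, o) = ((6*c)*2)*c = (12*c)*c = 12*c²)
(-111677/I(-156, 294) - 215267/150215) - 1*183244 = (-111677/(12*(-156)²) - 215267/150215) - 1*183244 = (-111677/(12*24336) - 215267*1/150215) - 183244 = (-111677/292032 - 16559/11555) - 183244 = -6126185623/3374429760 - 183244 = -618350133127063/3374429760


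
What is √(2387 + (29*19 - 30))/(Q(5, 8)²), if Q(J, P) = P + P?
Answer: √727/128 ≈ 0.21065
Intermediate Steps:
Q(J, P) = 2*P
√(2387 + (29*19 - 30))/(Q(5, 8)²) = √(2387 + (29*19 - 30))/((2*8)²) = √(2387 + (551 - 30))/(16²) = √(2387 + 521)/256 = √2908*(1/256) = (2*√727)*(1/256) = √727/128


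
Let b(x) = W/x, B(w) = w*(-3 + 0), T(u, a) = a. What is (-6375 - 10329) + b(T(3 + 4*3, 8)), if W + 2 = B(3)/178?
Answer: -23786861/1424 ≈ -16704.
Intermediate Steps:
B(w) = -3*w (B(w) = w*(-3) = -3*w)
W = -365/178 (W = -2 - 3*3/178 = -2 - 9*1/178 = -2 - 9/178 = -365/178 ≈ -2.0506)
b(x) = -365/(178*x)
(-6375 - 10329) + b(T(3 + 4*3, 8)) = (-6375 - 10329) - 365/178/8 = -16704 - 365/178*1/8 = -16704 - 365/1424 = -23786861/1424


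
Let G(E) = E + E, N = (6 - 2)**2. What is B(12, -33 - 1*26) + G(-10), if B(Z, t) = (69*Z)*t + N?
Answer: -48856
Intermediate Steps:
N = 16 (N = 4**2 = 16)
G(E) = 2*E
B(Z, t) = 16 + 69*Z*t (B(Z, t) = (69*Z)*t + 16 = 69*Z*t + 16 = 16 + 69*Z*t)
B(12, -33 - 1*26) + G(-10) = (16 + 69*12*(-33 - 1*26)) + 2*(-10) = (16 + 69*12*(-33 - 26)) - 20 = (16 + 69*12*(-59)) - 20 = (16 - 48852) - 20 = -48836 - 20 = -48856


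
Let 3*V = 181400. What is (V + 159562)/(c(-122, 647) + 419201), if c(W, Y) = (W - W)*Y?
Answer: 660086/1257603 ≈ 0.52488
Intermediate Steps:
V = 181400/3 (V = (⅓)*181400 = 181400/3 ≈ 60467.)
c(W, Y) = 0 (c(W, Y) = 0*Y = 0)
(V + 159562)/(c(-122, 647) + 419201) = (181400/3 + 159562)/(0 + 419201) = (660086/3)/419201 = (660086/3)*(1/419201) = 660086/1257603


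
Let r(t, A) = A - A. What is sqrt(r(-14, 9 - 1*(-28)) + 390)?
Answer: sqrt(390) ≈ 19.748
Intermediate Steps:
r(t, A) = 0
sqrt(r(-14, 9 - 1*(-28)) + 390) = sqrt(0 + 390) = sqrt(390)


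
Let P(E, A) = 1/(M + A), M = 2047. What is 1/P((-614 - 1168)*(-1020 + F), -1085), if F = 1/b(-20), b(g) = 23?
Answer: 962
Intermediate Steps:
F = 1/23 ≈ 0.043478
P(E, A) = 1/(2047 + A)
1/P((-614 - 1168)*(-1020 + F), -1085) = 1/(1/(2047 - 1085)) = 1/(1/962) = 962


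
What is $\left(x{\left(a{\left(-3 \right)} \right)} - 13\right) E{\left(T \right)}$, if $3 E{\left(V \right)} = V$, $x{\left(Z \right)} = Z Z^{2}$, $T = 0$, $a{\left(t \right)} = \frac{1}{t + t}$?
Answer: $0$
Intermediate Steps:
$a{\left(t \right)} = \frac{1}{2 t}$
$x{\left(Z \right)} = Z^{3}$
$E{\left(V \right)} = \frac{V}{3}$
$\left(x{\left(a{\left(-3 \right)} \right)} - 13\right) E{\left(T \right)} = \left(\left(\frac{1}{2 \left(-3\right)}\right)^{3} - 13\right) \frac{1}{3} \cdot 0 = \left(\left(\frac{1}{2} \left(- \frac{1}{3}\right)\right)^{3} - 13\right) 0 = \left(\left(- \frac{1}{6}\right)^{3} - 13\right) 0 = \left(- \frac{1}{216} - 13\right) 0 = \left(- \frac{2809}{216}\right) 0 = 0$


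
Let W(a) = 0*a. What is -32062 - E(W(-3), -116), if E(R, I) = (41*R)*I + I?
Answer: -31946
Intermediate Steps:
W(a) = 0
E(R, I) = I + 41*I*R (E(R, I) = 41*I*R + I = I + 41*I*R)
-32062 - E(W(-3), -116) = -32062 - (-116)*(1 + 41*0) = -32062 - (-116)*(1 + 0) = -32062 - (-116) = -32062 - 1*(-116) = -32062 + 116 = -31946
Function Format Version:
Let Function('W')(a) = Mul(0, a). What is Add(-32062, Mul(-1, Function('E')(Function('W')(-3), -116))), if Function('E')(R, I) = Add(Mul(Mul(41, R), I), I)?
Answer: -31946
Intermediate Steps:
Function('W')(a) = 0
Function('E')(R, I) = Add(I, Mul(41, I, R)) (Function('E')(R, I) = Add(Mul(41, I, R), I) = Add(I, Mul(41, I, R)))
Add(-32062, Mul(-1, Function('E')(Function('W')(-3), -116))) = Add(-32062, Mul(-1, Mul(-116, Add(1, Mul(41, 0))))) = Add(-32062, Mul(-1, Mul(-116, Add(1, 0)))) = Add(-32062, Mul(-1, Mul(-116, 1))) = Add(-32062, Mul(-1, -116)) = Add(-32062, 116) = -31946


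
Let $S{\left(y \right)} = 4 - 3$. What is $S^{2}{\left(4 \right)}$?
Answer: $1$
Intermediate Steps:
$S{\left(y \right)} = 1$ ($S{\left(y \right)} = 4 - 3 = 1$)
$S^{2}{\left(4 \right)} = 1^{2} = 1$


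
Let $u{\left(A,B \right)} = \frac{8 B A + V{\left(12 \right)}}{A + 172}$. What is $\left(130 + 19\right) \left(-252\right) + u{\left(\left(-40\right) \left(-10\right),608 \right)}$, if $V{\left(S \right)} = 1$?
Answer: $- \frac{19531855}{572} \approx -34147.0$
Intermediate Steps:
$u{\left(A,B \right)} = \frac{1 + 8 A B}{172 + A}$ ($u{\left(A,B \right)} = \frac{8 B A + 1}{A + 172} = \frac{8 A B + 1}{172 + A} = \frac{1 + 8 A B}{172 + A}$)
$\left(130 + 19\right) \left(-252\right) + u{\left(\left(-40\right) \left(-10\right),608 \right)} = \left(130 + 19\right) \left(-252\right) + \frac{1 + 8 \left(\left(-40\right) \left(-10\right)\right) 608}{172 - -400} = 149 \left(-252\right) + \frac{1 + 8 \cdot 400 \cdot 608}{172 + 400} = -37548 + \frac{1 + 1945600}{572} = -37548 + \frac{1}{572} \cdot 1945601 = -37548 + \frac{1945601}{572} = - \frac{19531855}{572}$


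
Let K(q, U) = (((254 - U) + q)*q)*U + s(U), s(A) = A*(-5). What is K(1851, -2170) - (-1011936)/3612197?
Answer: -62025950016707864/3612197 ≈ -1.7171e+10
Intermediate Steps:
s(A) = -5*A
K(q, U) = -5*U + U*q*(254 + q - U) (K(q, U) = (((254 - U) + q)*q)*U - 5*U = ((254 + q - U)*q)*U - 5*U = (q*(254 + q - U))*U - 5*U = U*q*(254 + q - U) - 5*U = -5*U + U*q*(254 + q - U))
K(1851, -2170) - (-1011936)/3612197 = -2170*(-5 + 1851² + 254*1851 - 1*(-2170)*1851) - (-1011936)/3612197 = -2170*(-5 + 3426201 + 470154 + 4016670) - (-1011936)/3612197 = -2170*7913020 - 1*(-1011936/3612197) = -17171253400 + 1011936/3612197 = -62025950016707864/3612197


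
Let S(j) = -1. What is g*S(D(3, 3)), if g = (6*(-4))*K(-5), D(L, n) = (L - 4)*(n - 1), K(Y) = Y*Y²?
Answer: -3000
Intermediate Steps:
K(Y) = Y³
D(L, n) = (-1 + n)*(-4 + L) (D(L, n) = (-4 + L)*(-1 + n) = (-1 + n)*(-4 + L))
g = 3000 (g = (6*(-4))*(-5)³ = -24*(-125) = 3000)
g*S(D(3, 3)) = 3000*(-1) = -3000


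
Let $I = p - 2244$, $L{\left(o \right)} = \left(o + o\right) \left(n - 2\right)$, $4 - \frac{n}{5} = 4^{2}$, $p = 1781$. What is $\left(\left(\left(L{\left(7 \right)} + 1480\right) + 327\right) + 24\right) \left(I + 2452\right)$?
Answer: $1915407$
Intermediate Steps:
$n = -60$ ($n = 20 - 5 \cdot 4^{2} = 20 - 80 = -60$)
$L{\left(o \right)} = - 124 o$ ($L{\left(o \right)} = \left(o + o\right) \left(-60 - 2\right) = 2 o \left(-62\right) = - 124 o$)
$I = -463$ ($I = 1781 - 2244 = -463$)
$\left(\left(\left(L{\left(7 \right)} + 1480\right) + 327\right) + 24\right) \left(I + 2452\right) = \left(\left(\left(\left(-124\right) 7 + 1480\right) + 327\right) + 24\right) \left(-463 + 2452\right) = \left(\left(\left(-868 + 1480\right) + 327\right) + 24\right) 1989 = \left(\left(612 + 327\right) + 24\right) 1989 = \left(939 + 24\right) 1989 = 963 \cdot 1989 = 1915407$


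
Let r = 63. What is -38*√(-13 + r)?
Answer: -190*√2 ≈ -268.70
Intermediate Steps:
-38*√(-13 + r) = -38*√(-13 + 63) = -190*√2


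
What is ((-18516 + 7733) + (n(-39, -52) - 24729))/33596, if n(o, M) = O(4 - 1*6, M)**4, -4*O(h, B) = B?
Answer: -6951/33596 ≈ -0.20690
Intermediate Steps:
O(h, B) = -B/4
n(o, M) = M**4/256 (n(o, M) = (-M/4)**4 = M**4/256)
((-18516 + 7733) + (n(-39, -52) - 24729))/33596 = ((-18516 + 7733) + ((1/256)*(-52)**4 - 24729))/33596 = (-10783 + ((1/256)*7311616 - 24729))*(1/33596) = (-10783 + (28561 - 24729))*(1/33596) = (-10783 + 3832)*(1/33596) = -6951*1/33596 = -6951/33596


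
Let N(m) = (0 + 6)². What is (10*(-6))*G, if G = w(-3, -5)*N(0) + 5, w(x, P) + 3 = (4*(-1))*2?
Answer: 23460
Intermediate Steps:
N(m) = 36 (N(m) = 6² = 36)
w(x, P) = -11 (w(x, P) = -3 + (4*(-1))*2 = -3 - 4*2 = -3 - 8 = -11)
G = -391 (G = -11*36 + 5 = -396 + 5 = -391)
(10*(-6))*G = (10*(-6))*(-391) = -60*(-391) = 23460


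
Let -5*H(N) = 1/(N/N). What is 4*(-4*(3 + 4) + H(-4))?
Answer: -564/5 ≈ -112.80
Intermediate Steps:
H(N) = -1/5 (H(N) = -1/(5*(N/N)) = -1/5/1 = -1/5*1 = -1/5)
4*(-4*(3 + 4) + H(-4)) = 4*(-4*(3 + 4) - 1/5) = 4*(-4*7 - 1/5) = 4*(-28 - 1/5) = 4*(-141/5) = -564/5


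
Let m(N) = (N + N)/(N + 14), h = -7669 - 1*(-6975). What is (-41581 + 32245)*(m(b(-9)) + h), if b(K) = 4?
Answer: 19425104/3 ≈ 6.4750e+6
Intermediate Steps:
h = -694 (h = -7669 + 6975 = -694)
m(N) = 2*N/(14 + N) (m(N) = (2*N)/(14 + N) = 2*N/(14 + N))
(-41581 + 32245)*(m(b(-9)) + h) = (-41581 + 32245)*(2*4/(14 + 4) - 694) = -9336*(2*4/18 - 694) = -9336*(2*4*(1/18) - 694) = -9336*(4/9 - 694) = -9336*(-6242/9) = 19425104/3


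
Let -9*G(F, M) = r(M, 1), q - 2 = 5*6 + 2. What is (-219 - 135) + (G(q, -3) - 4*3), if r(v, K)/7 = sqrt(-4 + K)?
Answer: -366 - 7*I*sqrt(3)/9 ≈ -366.0 - 1.3472*I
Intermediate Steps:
r(v, K) = 7*sqrt(-4 + K)
q = 34 (q = 2 + (5*6 + 2) = 2 + (30 + 2) = 2 + 32 = 34)
G(F, M) = -7*I*sqrt(3)/9 (G(F, M) = -7*sqrt(-4 + 1)/9 = -7*sqrt(-3)/9 = -7*I*sqrt(3)/9)
(-219 - 135) + (G(q, -3) - 4*3) = (-219 - 135) + (-7*I*sqrt(3)/9 - 4*3) = -354 + (-7*I*sqrt(3)/9 - 12) = -354 + (-12 - 7*I*sqrt(3)/9) = -366 - 7*I*sqrt(3)/9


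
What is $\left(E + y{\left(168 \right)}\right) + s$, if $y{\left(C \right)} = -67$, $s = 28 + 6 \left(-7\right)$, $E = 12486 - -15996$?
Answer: $28401$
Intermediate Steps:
$E = 28482$ ($E = 12486 + 15996 = 28482$)
$s = -14$ ($s = 28 - 42 = -14$)
$\left(E + y{\left(168 \right)}\right) + s = \left(28482 - 67\right) - 14 = 28415 - 14 = 28401$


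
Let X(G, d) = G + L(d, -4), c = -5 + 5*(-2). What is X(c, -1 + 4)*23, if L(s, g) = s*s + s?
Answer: -69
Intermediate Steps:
c = -15 (c = -5 - 10 = -15)
L(s, g) = s + s² (L(s, g) = s² + s = s + s²)
X(G, d) = G + d*(1 + d)
X(c, -1 + 4)*23 = (-15 + (-1 + 4)*(1 + (-1 + 4)))*23 = (-15 + 3*(1 + 3))*23 = (-15 + 3*4)*23 = (-15 + 12)*23 = -3*23 = -69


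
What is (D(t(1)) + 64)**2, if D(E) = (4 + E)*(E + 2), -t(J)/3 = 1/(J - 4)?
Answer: 6241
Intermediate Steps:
t(J) = -3/(-4 + J) (t(J) = -3/(J - 4) = -3/(-4 + J))
D(E) = (2 + E)*(4 + E) (D(E) = (4 + E)*(2 + E) = (2 + E)*(4 + E))
(D(t(1)) + 64)**2 = ((8 + (-3/(-4 + 1))**2 + 6*(-3/(-4 + 1))) + 64)**2 = ((8 + (-3/(-3))**2 + 6*(-3/(-3))) + 64)**2 = ((8 + (-3*(-1/3))**2 + 6*(-3*(-1/3))) + 64)**2 = ((8 + 1**2 + 6*1) + 64)**2 = ((8 + 1 + 6) + 64)**2 = (15 + 64)**2 = 79**2 = 6241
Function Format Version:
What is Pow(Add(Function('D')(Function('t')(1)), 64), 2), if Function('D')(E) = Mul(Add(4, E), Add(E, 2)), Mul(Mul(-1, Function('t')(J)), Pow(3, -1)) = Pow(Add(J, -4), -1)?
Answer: 6241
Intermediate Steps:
Function('t')(J) = Mul(-3, Pow(Add(-4, J), -1)) (Function('t')(J) = Mul(-3, Pow(Add(J, -4), -1)) = Mul(-3, Pow(Add(-4, J), -1)))
Function('D')(E) = Mul(Add(2, E), Add(4, E)) (Function('D')(E) = Mul(Add(4, E), Add(2, E)) = Mul(Add(2, E), Add(4, E)))
Pow(Add(Function('D')(Function('t')(1)), 64), 2) = Pow(Add(Add(8, Pow(Mul(-3, Pow(Add(-4, 1), -1)), 2), Mul(6, Mul(-3, Pow(Add(-4, 1), -1)))), 64), 2) = Pow(Add(Add(8, Pow(Mul(-3, Pow(-3, -1)), 2), Mul(6, Mul(-3, Pow(-3, -1)))), 64), 2) = Pow(Add(Add(8, Pow(Mul(-3, Rational(-1, 3)), 2), Mul(6, Mul(-3, Rational(-1, 3)))), 64), 2) = Pow(Add(Add(8, Pow(1, 2), Mul(6, 1)), 64), 2) = Pow(Add(Add(8, 1, 6), 64), 2) = Pow(Add(15, 64), 2) = Pow(79, 2) = 6241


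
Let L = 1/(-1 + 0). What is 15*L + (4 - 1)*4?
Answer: -3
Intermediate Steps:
L = -1 (L = 1/(-1) = -1)
15*L + (4 - 1)*4 = 15*(-1) + (4 - 1)*4 = -15 + 3*4 = -15 + 12 = -3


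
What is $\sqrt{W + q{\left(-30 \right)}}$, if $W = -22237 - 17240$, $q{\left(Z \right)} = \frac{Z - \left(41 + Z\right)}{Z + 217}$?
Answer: $\frac{4 i \sqrt{86279930}}{187} \approx 198.69 i$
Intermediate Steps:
$q{\left(Z \right)} = - \frac{41}{217 + Z}$
$W = -39477$
$\sqrt{W + q{\left(-30 \right)}} = \sqrt{-39477 - \frac{41}{217 - 30}} = \sqrt{-39477 - \frac{41}{187}} = \sqrt{- \frac{7382240}{187}} = \frac{4 i \sqrt{86279930}}{187}$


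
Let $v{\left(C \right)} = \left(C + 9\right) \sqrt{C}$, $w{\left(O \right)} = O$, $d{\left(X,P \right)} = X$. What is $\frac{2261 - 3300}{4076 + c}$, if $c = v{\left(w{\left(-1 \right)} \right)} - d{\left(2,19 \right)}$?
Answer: $- \frac{2116443}{8298770} + \frac{2078 i}{4149385} \approx -0.25503 + 0.0005008 i$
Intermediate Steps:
$v{\left(C \right)} = \sqrt{C} \left(9 + C\right)$ ($v{\left(C \right)} = \left(9 + C\right) \sqrt{C} = \sqrt{C} \left(9 + C\right)$)
$c = -2 + 8 i$ ($c = \sqrt{-1} \left(9 - 1\right) - 2 = i 8 - 2 = 8 i - 2 = -2 + 8 i \approx -2.0 + 8.0 i$)
$\frac{2261 - 3300}{4076 + c} = \frac{2261 - 3300}{4076 - \left(2 - 8 i\right)} = - \frac{1039}{4074 + 8 i} = - 1039 \frac{4074 - 8 i}{16597540} = - \frac{1039 \left(4074 - 8 i\right)}{16597540}$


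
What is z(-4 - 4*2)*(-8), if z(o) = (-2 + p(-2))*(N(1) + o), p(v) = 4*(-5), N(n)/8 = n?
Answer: -704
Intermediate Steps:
N(n) = 8*n
p(v) = -20
z(o) = -176 - 22*o (z(o) = (-2 - 20)*(8*1 + o) = -22*(8 + o) = -176 - 22*o)
z(-4 - 4*2)*(-8) = (-176 - 22*(-4 - 4*2))*(-8) = (-176 - 22*(-4 - 8))*(-8) = (-176 - 22*(-12))*(-8) = (-176 + 264)*(-8) = 88*(-8) = -704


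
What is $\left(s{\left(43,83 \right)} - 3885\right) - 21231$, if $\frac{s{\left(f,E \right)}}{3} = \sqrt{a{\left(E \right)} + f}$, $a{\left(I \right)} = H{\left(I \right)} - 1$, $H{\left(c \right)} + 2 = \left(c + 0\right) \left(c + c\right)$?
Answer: $-25116 + 21 \sqrt{282} \approx -24763.0$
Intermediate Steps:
$H{\left(c \right)} = -2 + 2 c^{2}$ ($H{\left(c \right)} = -2 + \left(c + 0\right) \left(c + c\right) = -2 + c 2 c = -2 + 2 c^{2}$)
$a{\left(I \right)} = -3 + 2 I^{2}$ ($a{\left(I \right)} = \left(-2 + 2 I^{2}\right) - 1 = -3 + 2 I^{2}$)
$s{\left(f,E \right)} = 3 \sqrt{-3 + f + 2 E^{2}}$ ($s{\left(f,E \right)} = 3 \sqrt{\left(-3 + 2 E^{2}\right) + f} = 3 \sqrt{-3 + f + 2 E^{2}}$)
$\left(s{\left(43,83 \right)} - 3885\right) - 21231 = \left(3 \sqrt{-3 + 43 + 2 \cdot 83^{2}} - 3885\right) - 21231 = \left(3 \sqrt{-3 + 43 + 2 \cdot 6889} - 3885\right) - 21231 = \left(3 \sqrt{-3 + 43 + 13778} - 3885\right) - 21231 = \left(3 \sqrt{13818} - 3885\right) - 21231 = \left(3 \cdot 7 \sqrt{282} - 3885\right) - 21231 = \left(21 \sqrt{282} - 3885\right) - 21231 = \left(-3885 + 21 \sqrt{282}\right) - 21231 = -25116 + 21 \sqrt{282}$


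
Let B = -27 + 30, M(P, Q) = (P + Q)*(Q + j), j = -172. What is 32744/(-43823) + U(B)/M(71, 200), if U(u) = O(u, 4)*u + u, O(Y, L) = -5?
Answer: -62246837/83132231 ≈ -0.74877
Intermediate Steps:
M(P, Q) = (-172 + Q)*(P + Q) (M(P, Q) = (P + Q)*(Q - 172) = (P + Q)*(-172 + Q) = (-172 + Q)*(P + Q))
B = 3
U(u) = -4*u (U(u) = -5*u + u = -4*u)
32744/(-43823) + U(B)/M(71, 200) = 32744/(-43823) + (-4*3)/(200² - 172*71 - 172*200 + 71*200) = 32744*(-1/43823) - 12/(40000 - 12212 - 34400 + 14200) = -32744/43823 - 12/7588 = -32744/43823 - 12*1/7588 = -32744/43823 - 3/1897 = -62246837/83132231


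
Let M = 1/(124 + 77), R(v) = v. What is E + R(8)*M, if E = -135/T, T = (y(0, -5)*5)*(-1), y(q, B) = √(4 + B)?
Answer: 8/201 - 27*I ≈ 0.039801 - 27.0*I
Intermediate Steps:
T = -5*I (T = (√(4 - 5)*5)*(-1) = (√(-1)*5)*(-1) = (I*5)*(-1) = (5*I)*(-1) = -5*I ≈ -5.0*I)
M = 1/201 ≈ 0.0049751
E = -27*I (E = -135*I/5 = -27*I ≈ -27.0*I)
E + R(8)*M = -27*I + 8*(1/201) = -27*I + 8/201 = 8/201 - 27*I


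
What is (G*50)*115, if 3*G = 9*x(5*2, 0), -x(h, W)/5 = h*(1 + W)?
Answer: -862500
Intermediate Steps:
x(h, W) = -5*h*(1 + W)
G = -150 (G = (9*(-5*5*2*(1 + 0)))/3 = (9*(-5*10*1))/3 = (9*(-50))/3 = (⅓)*(-450) = -150)
(G*50)*115 = -150*50*115 = -7500*115 = -862500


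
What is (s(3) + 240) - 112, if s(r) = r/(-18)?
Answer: 767/6 ≈ 127.83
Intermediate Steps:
s(r) = -r/18 (s(r) = r*(-1/18) = -r/18)
(s(3) + 240) - 112 = (-1/18*3 + 240) - 112 = (-⅙ + 240) - 112 = 1439/6 - 112 = 767/6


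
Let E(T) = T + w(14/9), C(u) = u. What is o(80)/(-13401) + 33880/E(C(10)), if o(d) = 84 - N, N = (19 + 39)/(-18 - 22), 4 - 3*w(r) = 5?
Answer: 27241503239/7772580 ≈ 3504.8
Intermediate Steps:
w(r) = -⅓ (w(r) = 4/3 - ⅓*5 = 4/3 - 5/3 = -⅓)
N = -29/20 (N = 58/(-40) = 58*(-1/40) = -29/20 ≈ -1.4500)
o(d) = 1709/20 (o(d) = 84 - 1*(-29/20) = 84 + 29/20 = 1709/20)
E(T) = -⅓ + T (E(T) = T - ⅓ = -⅓ + T)
o(80)/(-13401) + 33880/E(C(10)) = (1709/20)/(-13401) + 33880/(-⅓ + 10) = (1709/20)*(-1/13401) + 33880/(29/3) = -1709/268020 + 33880*(3/29) = -1709/268020 + 101640/29 = 27241503239/7772580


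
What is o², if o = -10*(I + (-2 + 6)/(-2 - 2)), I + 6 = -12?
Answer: 36100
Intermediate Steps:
I = -18 (I = -6 - 12 = -18)
o = 190 (o = -10*(-18 + (-2 + 6)/(-2 - 2)) = -10*(-18 + 4/(-4)) = -10*(-18 + 4*(-¼)) = -10*(-18 - 1) = -10*(-19) = 190)
o² = 190² = 36100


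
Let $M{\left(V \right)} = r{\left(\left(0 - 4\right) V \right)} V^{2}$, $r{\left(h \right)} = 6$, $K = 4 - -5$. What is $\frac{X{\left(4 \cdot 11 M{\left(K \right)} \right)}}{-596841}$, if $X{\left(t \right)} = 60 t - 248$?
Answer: $- \frac{183256}{85263} \approx -2.1493$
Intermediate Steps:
$K = 9$ ($K = 4 + 5 = 9$)
$M{\left(V \right)} = 6 V^{2}$
$X{\left(t \right)} = -248 + 60 t$
$\frac{X{\left(4 \cdot 11 M{\left(K \right)} \right)}}{-596841} = \frac{-248 + 60 \cdot 4 \cdot 11 \cdot 6 \cdot 9^{2}}{-596841} = \left(-248 + 60 \cdot 44 \cdot 6 \cdot 81\right) \left(- \frac{1}{596841}\right) = \left(-248 + 60 \cdot 44 \cdot 486\right) \left(- \frac{1}{596841}\right) = \left(-248 + 60 \cdot 21384\right) \left(- \frac{1}{596841}\right) = \left(-248 + 1283040\right) \left(- \frac{1}{596841}\right) = 1282792 \left(- \frac{1}{596841}\right) = - \frac{183256}{85263}$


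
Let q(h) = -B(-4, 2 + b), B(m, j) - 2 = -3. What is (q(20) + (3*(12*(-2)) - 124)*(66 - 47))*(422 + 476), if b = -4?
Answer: -3343254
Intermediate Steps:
B(m, j) = -1 (B(m, j) = 2 - 3 = -1)
q(h) = 1 (q(h) = -1*(-1) = 1)
(q(20) + (3*(12*(-2)) - 124)*(66 - 47))*(422 + 476) = (1 + (3*(12*(-2)) - 124)*(66 - 47))*(422 + 476) = (1 + (3*(-24) - 124)*19)*898 = (1 + (-72 - 124)*19)*898 = (1 - 196*19)*898 = (1 - 3724)*898 = -3723*898 = -3343254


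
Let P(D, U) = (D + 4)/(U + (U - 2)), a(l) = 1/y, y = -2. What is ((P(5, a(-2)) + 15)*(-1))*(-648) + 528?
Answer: 8304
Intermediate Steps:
a(l) = -½ (a(l) = 1/(-2) = -½)
P(D, U) = (4 + D)/(-2 + 2*U) (P(D, U) = (4 + D)/(U + (-2 + U)) = (4 + D)/(-2 + 2*U))
((P(5, a(-2)) + 15)*(-1))*(-648) + 528 = (((4 + 5)/(2*(-1 - ½)) + 15)*(-1))*(-648) + 528 = (((½)*9/(-3/2) + 15)*(-1))*(-648) + 528 = (((½)*(-⅔)*9 + 15)*(-1))*(-648) + 528 = ((-3 + 15)*(-1))*(-648) + 528 = (12*(-1))*(-648) + 528 = -12*(-648) + 528 = 7776 + 528 = 8304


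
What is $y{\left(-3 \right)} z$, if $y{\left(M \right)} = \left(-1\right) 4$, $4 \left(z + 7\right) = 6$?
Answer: $22$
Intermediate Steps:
$z = - \frac{11}{2}$ ($z = -7 + \frac{1}{4} \cdot 6 = -7 + \frac{3}{2} = - \frac{11}{2} \approx -5.5$)
$y{\left(M \right)} = -4$
$y{\left(-3 \right)} z = \left(-4\right) \left(- \frac{11}{2}\right) = 22$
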